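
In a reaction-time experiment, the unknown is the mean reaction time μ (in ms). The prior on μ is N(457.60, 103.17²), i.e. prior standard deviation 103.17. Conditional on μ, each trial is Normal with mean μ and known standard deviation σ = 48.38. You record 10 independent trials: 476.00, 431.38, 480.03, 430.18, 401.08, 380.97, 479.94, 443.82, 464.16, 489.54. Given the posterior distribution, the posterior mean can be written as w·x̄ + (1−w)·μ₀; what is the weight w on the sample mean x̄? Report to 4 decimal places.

0.9785

For Normal data with known variance σ², a Normal(μ₀, σ₀²) prior on μ is conjugate. Posterior precision = 1/σ₀² + n/σ²; posterior mean is the precision-weighted average of μ₀ and x̄.
σ₀² = 103.17² = 10644.0489, σ² = 48.38² = 2340.6244. Prior precision 1/σ₀² = 1/10644.0489; data precision n/σ² = 10/2340.6244.
w = (n/σ²)/(1/σ₀² + n/σ²) = n·σ₀²/(σ² + n·σ₀²) = 10·10644.0489/(2340.6244 + 10·10644.0489) = 106440.489/108781.1134 = 0.9785.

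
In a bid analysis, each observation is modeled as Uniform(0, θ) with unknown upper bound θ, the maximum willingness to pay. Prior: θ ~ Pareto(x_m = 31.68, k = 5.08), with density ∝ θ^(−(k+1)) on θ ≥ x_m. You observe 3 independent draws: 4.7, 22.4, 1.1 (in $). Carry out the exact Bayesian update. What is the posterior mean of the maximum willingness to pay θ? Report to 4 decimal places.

36.1546

A Pareto(scale x_m, shape k) prior on the upper bound θ of Uniform(0, θ) is conjugate: posterior is Pareto(max(x_m, max xᵢ), k + n).
Sample maximum = 22.4; prior scale x_m = 31.68 → posterior scale = max = 31.68.
Posterior shape = 5.08 + 3 = 8.08.
E[θ|data] = k·x_m/(k−1) = 8.08·31.68/7.08 = 36.1546.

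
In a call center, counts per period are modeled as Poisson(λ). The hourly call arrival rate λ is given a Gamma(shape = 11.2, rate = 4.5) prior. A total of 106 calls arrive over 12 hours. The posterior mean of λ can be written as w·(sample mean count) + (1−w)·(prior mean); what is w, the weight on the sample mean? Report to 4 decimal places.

0.7273

With a Gamma(shape α, rate β) prior, the Poisson likelihood is conjugate: the posterior is Gamma(α + ΣXᵢ, β + n).
Posterior mean = (α₀+S)/(β₀+n) = [n/(β₀+n)]·(S/n) + [β₀/(β₀+n)]·(α₀/β₀), so only n and β₀ enter the weight.
Weight on data w = n/(β₀+n) = 12/(4.5+12) = 12/16.5 = 0.7273.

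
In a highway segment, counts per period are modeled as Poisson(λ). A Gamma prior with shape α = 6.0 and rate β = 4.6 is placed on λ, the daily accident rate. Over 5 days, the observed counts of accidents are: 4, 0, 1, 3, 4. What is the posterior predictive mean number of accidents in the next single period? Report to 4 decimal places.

With a Gamma(shape α, rate β) prior, the Poisson likelihood is conjugate: the posterior is Gamma(α + ΣXᵢ, β + n).
Sum of counts S = 12 over n = 5 days.
Posterior: Gamma(α+S, β+n) = Gamma(6.0+12, 4.6+5) = Gamma(18.0, 9.6).
The predictive distribution for one future period is NegBinom with mean α/β = 1.8750.

1.8750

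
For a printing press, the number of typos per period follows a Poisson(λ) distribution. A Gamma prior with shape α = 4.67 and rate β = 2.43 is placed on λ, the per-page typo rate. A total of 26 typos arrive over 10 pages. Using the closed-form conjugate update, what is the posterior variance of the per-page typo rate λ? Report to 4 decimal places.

0.1985

With a Gamma(shape α, rate β) prior, the Poisson likelihood is conjugate: the posterior is Gamma(α + ΣXᵢ, β + n).
Posterior: Gamma(α+S, β+n) = Gamma(4.67+26, 2.43+10) = Gamma(30.67, 12.43).
Var = α/β² = 30.67/12.43² = 0.1985.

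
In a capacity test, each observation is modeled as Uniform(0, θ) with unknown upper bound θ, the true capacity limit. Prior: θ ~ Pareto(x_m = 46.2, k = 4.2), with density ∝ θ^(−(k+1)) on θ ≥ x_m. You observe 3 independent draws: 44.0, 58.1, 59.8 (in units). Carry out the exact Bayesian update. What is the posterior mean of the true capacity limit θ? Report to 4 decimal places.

A Pareto(scale x_m, shape k) prior on the upper bound θ of Uniform(0, θ) is conjugate: posterior is Pareto(max(x_m, max xᵢ), k + n).
Sample maximum = 59.8; prior scale x_m = 46.2 → posterior scale = max = 59.8.
Posterior shape = 4.2 + 3 = 7.2.
E[θ|data] = k·x_m/(k−1) = 7.2·59.8/6.2 = 69.4452.

69.4452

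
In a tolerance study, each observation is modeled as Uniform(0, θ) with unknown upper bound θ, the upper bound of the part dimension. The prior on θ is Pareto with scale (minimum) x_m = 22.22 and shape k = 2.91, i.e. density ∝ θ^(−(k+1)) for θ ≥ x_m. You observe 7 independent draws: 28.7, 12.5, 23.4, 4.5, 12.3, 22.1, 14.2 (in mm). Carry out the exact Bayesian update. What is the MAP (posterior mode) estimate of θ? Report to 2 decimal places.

A Pareto(scale x_m, shape k) prior on the upper bound θ of Uniform(0, θ) is conjugate: posterior is Pareto(max(x_m, max xᵢ), k + n).
Sample maximum = 28.7; prior scale x_m = 22.22 → posterior scale = max = 28.70.
Posterior shape = 2.91 + 7 = 9.91.
The Pareto density is decreasing on [x_m, ∞), so the mode is x_m = 28.70.

28.70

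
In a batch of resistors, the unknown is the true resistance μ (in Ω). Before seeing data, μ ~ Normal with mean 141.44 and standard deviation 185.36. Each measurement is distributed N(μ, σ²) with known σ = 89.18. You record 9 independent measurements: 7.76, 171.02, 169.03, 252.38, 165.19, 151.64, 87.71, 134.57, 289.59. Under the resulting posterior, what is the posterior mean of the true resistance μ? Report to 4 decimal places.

For Normal data with known variance σ², a Normal(μ₀, σ₀²) prior on μ is conjugate. Posterior precision = 1/σ₀² + n/σ²; posterior mean is the precision-weighted average of μ₀ and x̄.
Σxᵢ = 7.76 + 171.02 + 169.03 + 252.38 + 165.19 + 151.64 + 87.71 + 134.57 + 289.59 = 1428.89, so n·x̄ = 1428.89.
σ₀² = 185.36² = 34358.3296, σ² = 89.18² = 7953.0724; σ² + n·σ₀² = 7953.0724 + 9·34358.3296 = 317178.0388.
Posterior mean = (μ₀/σ₀² + n·x̄/σ²)/(1/σ₀² + n/σ²) = (σ²·μ₀ + σ₀²·n·x̄)/(σ² + n·σ₀²) = (7953.0724·141.44 + 34358.3296·1428.89)/317178.0388 = 50219156.1424/317178.0388 = 158.3311.

158.3311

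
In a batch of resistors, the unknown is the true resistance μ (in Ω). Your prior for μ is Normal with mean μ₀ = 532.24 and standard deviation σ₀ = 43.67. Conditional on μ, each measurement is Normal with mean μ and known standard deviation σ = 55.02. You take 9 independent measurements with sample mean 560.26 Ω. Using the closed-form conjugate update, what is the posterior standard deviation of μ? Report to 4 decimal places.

16.9093

For Normal data with known variance σ², a Normal(μ₀, σ₀²) prior on μ is conjugate. Posterior precision = 1/σ₀² + n/σ²; posterior mean is the precision-weighted average of μ₀ and x̄.
σ₀² = 43.67² = 1907.0689, σ² = 55.02² = 3027.2004; σ² + n·σ₀² = 3027.2004 + 9·1907.0689 = 20190.8205.
Posterior precision = 1/σ₀² + n/σ² = 1/1907.0689 + 9/3027.2004 = (σ² + n·σ₀²)/(σ₀²σ²) = 20190.8205/(1907.0689·3027.2004); posterior variance σₙ² = σ₀²σ²/(σ² + n·σ₀²) = 1907.0689·3027.2004/20190.8205 = 285.925960.
Posterior SD = √σₙ² = √(1907.0689·3027.2004/20190.8205) = 16.9093.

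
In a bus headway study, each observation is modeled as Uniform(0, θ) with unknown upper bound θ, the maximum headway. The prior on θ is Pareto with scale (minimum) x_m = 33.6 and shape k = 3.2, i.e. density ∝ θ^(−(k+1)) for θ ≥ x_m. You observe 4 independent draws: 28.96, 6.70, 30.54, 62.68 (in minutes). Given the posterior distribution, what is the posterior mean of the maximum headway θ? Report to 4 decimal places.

A Pareto(scale x_m, shape k) prior on the upper bound θ of Uniform(0, θ) is conjugate: posterior is Pareto(max(x_m, max xᵢ), k + n).
Sample maximum = 62.68; prior scale x_m = 33.6 → posterior scale = max = 62.68.
Posterior shape = 3.2 + 4 = 7.2.
E[θ|data] = k·x_m/(k−1) = 7.2·62.68/6.2 = 72.7897.

72.7897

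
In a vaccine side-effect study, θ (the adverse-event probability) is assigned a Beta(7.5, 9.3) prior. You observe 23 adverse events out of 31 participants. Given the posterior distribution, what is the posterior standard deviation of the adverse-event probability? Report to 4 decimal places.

0.0688

The Beta prior is conjugate to a Binomial/Bernoulli likelihood; the update adds successes to α and failures to β.
Posterior: Beta(α+k, β+n−k) = Beta(7.5+23, 9.3+8) = Beta(30.5, 17.3).
Var = αβ/((α+β)²(α+β+1)) = 30.5·17.3/(47.8²·48.8) = 0.00473228; SD = √0.00473228 = 0.0688.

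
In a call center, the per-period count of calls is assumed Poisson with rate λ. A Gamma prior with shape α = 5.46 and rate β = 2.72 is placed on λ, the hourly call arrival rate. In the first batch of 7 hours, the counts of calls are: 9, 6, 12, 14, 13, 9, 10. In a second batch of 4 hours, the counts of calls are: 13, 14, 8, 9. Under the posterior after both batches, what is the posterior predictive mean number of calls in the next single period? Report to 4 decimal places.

With a Gamma(shape α, rate β) prior, the Poisson likelihood is conjugate: the posterior is Gamma(α + ΣXᵢ, β + n).
Batch 1: sum of counts S = 73 over n = 7 hours.
After batch 1: Gamma(α+S, β+n) = Gamma(5.46+73, 2.72+7) = Gamma(78.46, 9.72).
Batch 2: sum of counts S = 44 over n = 4 hours.
After batch 2: Gamma(α+S, β+n) = Gamma(78.46+44, 9.72+4) = Gamma(122.46, 13.72).
The predictive distribution for one future period is NegBinom with mean α/β = 8.9257.

8.9257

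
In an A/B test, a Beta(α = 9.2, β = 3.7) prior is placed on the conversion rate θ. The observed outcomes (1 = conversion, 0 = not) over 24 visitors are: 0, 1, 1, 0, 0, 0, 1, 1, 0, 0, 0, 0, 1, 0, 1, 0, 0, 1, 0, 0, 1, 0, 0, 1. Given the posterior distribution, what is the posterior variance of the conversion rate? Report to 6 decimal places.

0.006595

The Beta prior is conjugate to a Binomial/Bernoulli likelihood; the update adds successes to α and failures to β.
Posterior: Beta(α+k, β+n−k) = Beta(9.2+9, 3.7+15) = Beta(18.2, 18.7).
Var = αβ/((α+β)²(α+β+1)) = 18.2·18.7/(36.9²·37.9) = 0.006595.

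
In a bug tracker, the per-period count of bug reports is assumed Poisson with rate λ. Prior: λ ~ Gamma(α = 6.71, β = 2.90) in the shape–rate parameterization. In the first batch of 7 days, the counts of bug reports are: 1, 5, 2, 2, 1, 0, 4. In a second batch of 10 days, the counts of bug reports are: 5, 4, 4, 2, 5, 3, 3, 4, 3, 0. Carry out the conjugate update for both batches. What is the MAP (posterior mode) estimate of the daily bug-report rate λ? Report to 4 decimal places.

With a Gamma(shape α, rate β) prior, the Poisson likelihood is conjugate: the posterior is Gamma(α + ΣXᵢ, β + n).
Batch 1: sum of counts S = 15 over n = 7 days.
After batch 1: Gamma(α+S, β+n) = Gamma(6.71+15, 2.90+7) = Gamma(21.71, 9.90).
Batch 2: sum of counts S = 33 over n = 10 days.
After batch 2: Gamma(α+S, β+n) = Gamma(21.71+33, 9.90+10) = Gamma(54.71, 19.90).
Mode of Gamma(α,β) for α≥1 is (α−1)/β = 53.71/19.90 = 2.6990.

2.6990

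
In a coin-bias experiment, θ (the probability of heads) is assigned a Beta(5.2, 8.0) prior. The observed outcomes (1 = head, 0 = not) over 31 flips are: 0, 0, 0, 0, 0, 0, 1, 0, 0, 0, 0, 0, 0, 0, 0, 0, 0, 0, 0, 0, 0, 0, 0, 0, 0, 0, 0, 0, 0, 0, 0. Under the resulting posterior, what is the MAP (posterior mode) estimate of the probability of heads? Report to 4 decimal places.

The Beta prior is conjugate to a Binomial/Bernoulli likelihood; the update adds successes to α and failures to β.
Posterior: Beta(α+k, β+n−k) = Beta(5.2+1, 8.0+30) = Beta(6.2, 38.0).
Mode of Beta(a,b) for a,b>1 is (a−1)/(a+b−2) = 5.2/42.2 = 0.1232.

0.1232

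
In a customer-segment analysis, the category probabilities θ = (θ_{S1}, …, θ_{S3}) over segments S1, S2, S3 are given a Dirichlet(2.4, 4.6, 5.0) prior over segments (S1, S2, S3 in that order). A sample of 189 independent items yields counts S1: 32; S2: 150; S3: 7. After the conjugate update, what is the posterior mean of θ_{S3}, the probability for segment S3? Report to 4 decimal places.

The Dirichlet prior is conjugate to the Multinomial likelihood: each posterior αⱼ = prior αⱼ + observed count nⱼ.
Posterior concentration: (34.4, 154.6, 12.0), total = 201.0.
E[θ_{S3}|data] = α_{S3}/Σα = 12.0/201.0 = 0.0597.

0.0597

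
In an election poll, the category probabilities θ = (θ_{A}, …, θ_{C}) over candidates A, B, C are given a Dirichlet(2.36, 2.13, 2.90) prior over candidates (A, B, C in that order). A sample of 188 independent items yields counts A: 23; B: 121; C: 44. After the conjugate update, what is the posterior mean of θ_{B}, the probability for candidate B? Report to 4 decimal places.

0.6302

The Dirichlet prior is conjugate to the Multinomial likelihood: each posterior αⱼ = prior αⱼ + observed count nⱼ.
Posterior concentration: (25.36, 123.13, 46.90), total = 195.39.
E[θ_{B}|data] = α_{B}/Σα = 123.13/195.39 = 0.6302.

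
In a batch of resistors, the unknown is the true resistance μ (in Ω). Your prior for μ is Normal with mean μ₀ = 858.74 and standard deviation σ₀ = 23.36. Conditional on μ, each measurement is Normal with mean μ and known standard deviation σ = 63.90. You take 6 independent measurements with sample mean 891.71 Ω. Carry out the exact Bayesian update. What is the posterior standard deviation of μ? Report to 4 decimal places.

For Normal data with known variance σ², a Normal(μ₀, σ₀²) prior on μ is conjugate. Posterior precision = 1/σ₀² + n/σ²; posterior mean is the precision-weighted average of μ₀ and x̄.
σ₀² = 23.36² = 545.6896, σ² = 63.90² = 4083.21; σ² + n·σ₀² = 4083.21 + 6·545.6896 = 7357.3476.
Posterior precision = 1/σ₀² + n/σ² = 1/545.6896 + 6/4083.21 = (σ² + n·σ₀²)/(σ₀²σ²) = 7357.3476/(545.6896·4083.21); posterior variance σₙ² = σ₀²σ²/(σ² + n·σ₀²) = 545.6896·4083.21/7357.3476 = 302.848982.
Posterior SD = √σₙ² = √(545.6896·4083.21/7357.3476) = 17.4026.

17.4026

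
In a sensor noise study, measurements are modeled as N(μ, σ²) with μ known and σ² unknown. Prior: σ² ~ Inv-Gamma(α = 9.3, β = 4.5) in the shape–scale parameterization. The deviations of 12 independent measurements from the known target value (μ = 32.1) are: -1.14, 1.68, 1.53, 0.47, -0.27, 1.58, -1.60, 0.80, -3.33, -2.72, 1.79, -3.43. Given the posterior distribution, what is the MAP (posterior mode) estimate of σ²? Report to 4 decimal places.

1.6843

With known mean μ and an Inverse-Gamma(α, β) prior on σ², the Normal likelihood is conjugate: posterior is Inv-Gamma(α + n/2, β + Σ(xᵢ−μ)²/2).
Σ(xᵢ−μ)² = (-1.14)² + (1.68)² + (1.53)² + (0.47)² + (-0.27)² + (1.58)² + (-1.60)² + (0.80)² + (-3.33)² + (-2.72)² + (1.79)² + (-3.43)² = 45.9094.
Posterior: Inv-Gamma(9.3 + 12/2, 4.5 + 45.9094/2) = Inv-Gamma(15.30, 27.45470).
Mode = β/(α+1) = 27.45470/16.30 = 1.6843.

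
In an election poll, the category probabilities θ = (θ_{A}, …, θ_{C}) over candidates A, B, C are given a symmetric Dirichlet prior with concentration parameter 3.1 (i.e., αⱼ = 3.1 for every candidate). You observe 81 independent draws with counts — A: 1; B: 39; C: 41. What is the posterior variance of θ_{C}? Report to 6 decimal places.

The Dirichlet prior is conjugate to the Multinomial likelihood: each posterior αⱼ = prior αⱼ + observed count nⱼ.
Posterior concentration: (4.1, 42.1, 44.1), total = 90.3.
Var[θ_j] = α_j(Σα−α_j)/((Σα)²(Σα+1)) = 44.1·46.2/(90.3²·91.3) = 0.002737.

0.002737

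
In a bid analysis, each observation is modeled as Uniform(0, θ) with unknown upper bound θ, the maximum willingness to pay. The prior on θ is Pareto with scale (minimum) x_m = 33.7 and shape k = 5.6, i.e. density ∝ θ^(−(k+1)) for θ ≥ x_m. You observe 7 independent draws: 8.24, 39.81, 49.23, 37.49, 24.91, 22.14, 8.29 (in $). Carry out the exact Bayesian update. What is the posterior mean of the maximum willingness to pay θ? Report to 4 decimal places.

53.4740

A Pareto(scale x_m, shape k) prior on the upper bound θ of Uniform(0, θ) is conjugate: posterior is Pareto(max(x_m, max xᵢ), k + n).
Sample maximum = 49.23; prior scale x_m = 33.7 → posterior scale = max = 49.23.
Posterior shape = 5.6 + 7 = 12.6.
E[θ|data] = k·x_m/(k−1) = 12.6·49.23/11.6 = 53.4740.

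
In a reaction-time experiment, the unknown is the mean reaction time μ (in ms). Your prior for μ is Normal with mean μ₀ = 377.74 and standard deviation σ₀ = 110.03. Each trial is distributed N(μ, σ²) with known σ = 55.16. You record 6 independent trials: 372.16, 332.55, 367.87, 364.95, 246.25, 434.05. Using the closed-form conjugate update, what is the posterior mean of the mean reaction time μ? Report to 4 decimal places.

353.9674

For Normal data with known variance σ², a Normal(μ₀, σ₀²) prior on μ is conjugate. Posterior precision = 1/σ₀² + n/σ²; posterior mean is the precision-weighted average of μ₀ and x̄.
Σxᵢ = 372.16 + 332.55 + 367.87 + 364.95 + 246.25 + 434.05 = 2117.83, so n·x̄ = 2117.83.
σ₀² = 110.03² = 12106.6009, σ² = 55.16² = 3042.6256; σ² + n·σ₀² = 3042.6256 + 6·12106.6009 = 75682.231.
Posterior mean = (μ₀/σ₀² + n·x̄/σ²)/(1/σ₀² + n/σ²) = (σ²·μ₀ + σ₀²·n·x̄)/(σ² + n·σ₀²) = (3042.6256·377.74 + 12106.6009·2117.83)/75682.231 = 26789043.978191/75682.231 = 353.9674.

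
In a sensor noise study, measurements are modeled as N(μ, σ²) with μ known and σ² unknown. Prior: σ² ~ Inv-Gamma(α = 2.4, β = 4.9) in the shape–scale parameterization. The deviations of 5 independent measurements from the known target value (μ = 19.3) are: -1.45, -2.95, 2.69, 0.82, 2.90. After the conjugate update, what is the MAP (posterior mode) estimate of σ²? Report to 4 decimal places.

3.1291

With known mean μ and an Inverse-Gamma(α, β) prior on σ², the Normal likelihood is conjugate: posterior is Inv-Gamma(α + n/2, β + Σ(xᵢ−μ)²/2).
Σ(xᵢ−μ)² = (-1.45)² + (-2.95)² + (2.69)² + (0.82)² + (2.90)² = 27.1235.
Posterior: Inv-Gamma(2.4 + 5/2, 4.9 + 27.1235/2) = Inv-Gamma(4.90, 18.46175).
Mode = β/(α+1) = 18.46175/5.90 = 3.1291.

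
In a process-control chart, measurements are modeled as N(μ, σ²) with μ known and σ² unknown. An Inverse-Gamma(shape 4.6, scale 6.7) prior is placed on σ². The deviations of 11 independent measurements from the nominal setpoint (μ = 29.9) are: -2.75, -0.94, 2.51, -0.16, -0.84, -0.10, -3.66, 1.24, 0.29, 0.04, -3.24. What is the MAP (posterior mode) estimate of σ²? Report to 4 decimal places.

2.4506

With known mean μ and an Inverse-Gamma(α, β) prior on σ², the Normal likelihood is conjugate: posterior is Inv-Gamma(α + n/2, β + Σ(xᵢ−μ)²/2).
Σ(xᵢ−μ)² = (-2.75)² + (-0.94)² + (2.51)² + (-0.16)² + (-0.84)² + (-0.10)² + (-3.66)² + (1.24)² + (0.29)² + (0.04)² + (-3.24)² = 41.0039.
Posterior: Inv-Gamma(4.6 + 11/2, 6.7 + 41.0039/2) = Inv-Gamma(10.10, 27.20195).
Mode = β/(α+1) = 27.20195/11.10 = 2.4506.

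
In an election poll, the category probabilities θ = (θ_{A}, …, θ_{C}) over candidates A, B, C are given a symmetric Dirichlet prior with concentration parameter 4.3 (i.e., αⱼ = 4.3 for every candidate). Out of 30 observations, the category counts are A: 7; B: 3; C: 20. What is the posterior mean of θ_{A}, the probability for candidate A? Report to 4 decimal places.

0.2634

The Dirichlet prior is conjugate to the Multinomial likelihood: each posterior αⱼ = prior αⱼ + observed count nⱼ.
Posterior concentration: (11.3, 7.3, 24.3), total = 42.9.
E[θ_{A}|data] = α_{A}/Σα = 11.3/42.9 = 0.2634.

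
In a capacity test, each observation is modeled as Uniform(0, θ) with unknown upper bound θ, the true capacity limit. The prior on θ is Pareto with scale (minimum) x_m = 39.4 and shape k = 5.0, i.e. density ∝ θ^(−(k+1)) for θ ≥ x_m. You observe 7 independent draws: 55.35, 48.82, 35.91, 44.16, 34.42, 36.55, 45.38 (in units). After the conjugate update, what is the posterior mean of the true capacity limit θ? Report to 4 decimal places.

A Pareto(scale x_m, shape k) prior on the upper bound θ of Uniform(0, θ) is conjugate: posterior is Pareto(max(x_m, max xᵢ), k + n).
Sample maximum = 55.35; prior scale x_m = 39.4 → posterior scale = max = 55.35.
Posterior shape = 5.0 + 7 = 12.0.
E[θ|data] = k·x_m/(k−1) = 12.0·55.35/11.0 = 60.3818.

60.3818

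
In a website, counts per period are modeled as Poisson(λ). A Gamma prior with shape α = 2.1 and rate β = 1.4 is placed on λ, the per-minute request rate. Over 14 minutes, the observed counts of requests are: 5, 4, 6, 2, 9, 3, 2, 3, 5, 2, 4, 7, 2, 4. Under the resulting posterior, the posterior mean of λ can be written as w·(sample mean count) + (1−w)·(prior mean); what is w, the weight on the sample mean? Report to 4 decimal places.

0.9091

With a Gamma(shape α, rate β) prior, the Poisson likelihood is conjugate: the posterior is Gamma(α + ΣXᵢ, β + n).
Posterior mean = (α₀+S)/(β₀+n) = [n/(β₀+n)]·(S/n) + [β₀/(β₀+n)]·(α₀/β₀), so only n and β₀ enter the weight.
Weight on data w = n/(β₀+n) = 14/(1.4+14) = 14/15.4 = 0.9091.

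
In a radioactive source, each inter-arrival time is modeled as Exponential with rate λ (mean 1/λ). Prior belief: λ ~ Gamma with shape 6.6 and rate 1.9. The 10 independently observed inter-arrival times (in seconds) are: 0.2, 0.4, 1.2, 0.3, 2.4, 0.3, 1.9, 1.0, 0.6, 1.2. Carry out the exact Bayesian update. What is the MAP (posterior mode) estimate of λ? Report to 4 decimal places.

1.3684

With a Gamma(shape α, rate β) prior on the exponential rate λ, the posterior after n observations with total T = Σxᵢ is Gamma(α+n, β+T).
Sum of observations T = 9.5 seconds; n = 10.
Posterior: Gamma(6.6+10, 1.9+9.5) = Gamma(16.6, 11.4).
Mode = (α−1)/β = 1.3684.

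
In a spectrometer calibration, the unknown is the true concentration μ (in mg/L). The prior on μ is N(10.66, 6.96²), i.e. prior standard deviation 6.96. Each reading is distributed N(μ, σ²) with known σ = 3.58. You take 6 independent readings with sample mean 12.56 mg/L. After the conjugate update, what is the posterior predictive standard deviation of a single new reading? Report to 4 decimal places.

3.8552

For Normal data with known variance σ², a Normal(μ₀, σ₀²) prior on μ is conjugate. Posterior precision = 1/σ₀² + n/σ²; posterior mean is the precision-weighted average of μ₀ and x̄.
σ₀² = 6.96² = 48.4416, σ² = 3.58² = 12.8164; σ² + n·σ₀² = 12.8164 + 6·48.4416 = 303.466.
Posterior precision = 1/σ₀² + n/σ² = 1/48.4416 + 6/12.8164 = (σ² + n·σ₀²)/(σ₀²σ²) = 303.466/(48.4416·12.8164); posterior variance σₙ² = σ₀²σ²/(σ² + n·σ₀²) = 48.4416·12.8164/303.466 = 2.045853.
Predictive variance for one new observation = σₙ² + σ² = 48.4416·12.8164/303.466 + 12.8164 = σ²·(σ₀² + 303.466)/303.466 = 12.8164·351.9076/303.466 = 14.862253; SD = √(12.8164·351.9076/303.466) = 3.8552.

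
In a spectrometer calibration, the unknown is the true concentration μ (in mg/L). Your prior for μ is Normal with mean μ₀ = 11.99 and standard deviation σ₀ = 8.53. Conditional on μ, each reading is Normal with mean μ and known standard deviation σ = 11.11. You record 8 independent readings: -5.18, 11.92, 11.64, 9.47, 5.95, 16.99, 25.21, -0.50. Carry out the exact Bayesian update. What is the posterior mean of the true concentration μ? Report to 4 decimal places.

9.8841

For Normal data with known variance σ², a Normal(μ₀, σ₀²) prior on μ is conjugate. Posterior precision = 1/σ₀² + n/σ²; posterior mean is the precision-weighted average of μ₀ and x̄.
Σxᵢ = (-5.18) + 11.92 + 11.64 + 9.47 + 5.95 + 16.99 + 25.21 + (-0.50) = 75.5, so n·x̄ = 75.5.
σ₀² = 8.53² = 72.7609, σ² = 11.11² = 123.4321; σ² + n·σ₀² = 123.4321 + 8·72.7609 = 705.5193.
Posterior mean = (μ₀/σ₀² + n·x̄/σ²)/(1/σ₀² + n/σ²) = (σ²·μ₀ + σ₀²·n·x̄)/(σ² + n·σ₀²) = (123.4321·11.99 + 72.7609·75.5)/705.5193 = 6973.398829/705.5193 = 9.8841.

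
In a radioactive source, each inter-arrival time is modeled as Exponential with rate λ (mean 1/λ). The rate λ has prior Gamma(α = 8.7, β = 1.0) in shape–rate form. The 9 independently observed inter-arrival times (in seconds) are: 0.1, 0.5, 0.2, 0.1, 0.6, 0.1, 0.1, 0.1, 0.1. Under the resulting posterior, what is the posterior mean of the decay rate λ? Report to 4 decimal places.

6.1034

With a Gamma(shape α, rate β) prior on the exponential rate λ, the posterior after n observations with total T = Σxᵢ is Gamma(α+n, β+T).
Sum of observations T = 1.9 seconds; n = 9.
Posterior: Gamma(8.7+9, 1.0+1.9) = Gamma(17.7, 2.9).
Posterior mean of λ = α/β = 17.7/2.9 = 6.1034.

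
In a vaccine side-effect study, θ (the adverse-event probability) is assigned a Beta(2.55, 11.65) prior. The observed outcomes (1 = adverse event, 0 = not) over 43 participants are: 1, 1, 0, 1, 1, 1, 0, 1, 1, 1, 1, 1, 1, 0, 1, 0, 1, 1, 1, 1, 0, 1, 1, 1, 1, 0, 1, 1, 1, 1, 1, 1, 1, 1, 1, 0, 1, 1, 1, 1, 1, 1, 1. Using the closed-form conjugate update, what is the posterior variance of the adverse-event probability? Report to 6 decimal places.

0.003776

The Beta prior is conjugate to a Binomial/Bernoulli likelihood; the update adds successes to α and failures to β.
Posterior: Beta(α+k, β+n−k) = Beta(2.55+36, 11.65+7) = Beta(38.55, 18.65).
Var = αβ/((α+β)²(α+β+1)) = 38.55·18.65/(57.20²·58.20) = 0.003776.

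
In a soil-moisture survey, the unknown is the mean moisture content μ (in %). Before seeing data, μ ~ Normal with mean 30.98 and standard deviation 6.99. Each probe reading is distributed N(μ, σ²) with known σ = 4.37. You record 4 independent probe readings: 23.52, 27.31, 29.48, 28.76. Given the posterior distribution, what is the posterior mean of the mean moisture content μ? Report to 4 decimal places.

27.5980

For Normal data with known variance σ², a Normal(μ₀, σ₀²) prior on μ is conjugate. Posterior precision = 1/σ₀² + n/σ²; posterior mean is the precision-weighted average of μ₀ and x̄.
Σxᵢ = 23.52 + 27.31 + 29.48 + 28.76 = 109.07, so n·x̄ = 109.07.
σ₀² = 6.99² = 48.8601, σ² = 4.37² = 19.0969; σ² + n·σ₀² = 19.0969 + 4·48.8601 = 214.5373.
Posterior mean = (μ₀/σ₀² + n·x̄/σ²)/(1/σ₀² + n/σ²) = (σ²·μ₀ + σ₀²·n·x̄)/(σ² + n·σ₀²) = (19.0969·30.98 + 48.8601·109.07)/214.5373 = 5920.793069/214.5373 = 27.5980.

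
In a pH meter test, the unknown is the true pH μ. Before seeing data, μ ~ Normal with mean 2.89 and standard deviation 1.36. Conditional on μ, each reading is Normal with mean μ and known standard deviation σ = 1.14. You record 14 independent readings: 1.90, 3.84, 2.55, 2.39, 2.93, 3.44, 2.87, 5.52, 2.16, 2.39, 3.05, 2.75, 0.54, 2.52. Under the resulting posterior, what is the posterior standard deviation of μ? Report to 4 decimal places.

0.2973

For Normal data with known variance σ², a Normal(μ₀, σ₀²) prior on μ is conjugate. Posterior precision = 1/σ₀² + n/σ²; posterior mean is the precision-weighted average of μ₀ and x̄.
σ₀² = 1.36² = 1.8496, σ² = 1.14² = 1.2996; σ² + n·σ₀² = 1.2996 + 14·1.8496 = 27.194.
Posterior precision = 1/σ₀² + n/σ² = 1/1.8496 + 14/1.2996 = (σ² + n·σ₀²)/(σ₀²σ²) = 27.194/(1.8496·1.2996); posterior variance σₙ² = σ₀²σ²/(σ² + n·σ₀²) = 1.8496·1.2996/27.194 = 0.088392.
Posterior SD = √σₙ² = √(1.8496·1.2996/27.194) = 0.2973.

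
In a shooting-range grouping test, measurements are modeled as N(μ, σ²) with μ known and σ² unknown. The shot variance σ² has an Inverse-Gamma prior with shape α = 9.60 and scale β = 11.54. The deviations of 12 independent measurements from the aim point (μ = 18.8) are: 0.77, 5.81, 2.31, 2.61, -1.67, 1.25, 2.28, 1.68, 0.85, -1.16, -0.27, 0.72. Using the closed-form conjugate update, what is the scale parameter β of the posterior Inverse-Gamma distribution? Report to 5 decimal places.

42.30440

With known mean μ and an Inverse-Gamma(α, β) prior on σ², the Normal likelihood is conjugate: posterior is Inv-Gamma(α + n/2, β + Σ(xᵢ−μ)²/2).
Σ(xᵢ−μ)² = (0.77)² + (5.81)² + (2.31)² + (2.61)² + (-1.67)² + (1.25)² + (2.28)² + (1.68)² + (0.85)² + (-1.16)² + (-0.27)² + (0.72)² = 61.5288.
Posterior: Inv-Gamma(9.60 + 12/2, 11.54 + 61.5288/2) = Inv-Gamma(15.60, 42.30440).
Posterior β = 42.30440.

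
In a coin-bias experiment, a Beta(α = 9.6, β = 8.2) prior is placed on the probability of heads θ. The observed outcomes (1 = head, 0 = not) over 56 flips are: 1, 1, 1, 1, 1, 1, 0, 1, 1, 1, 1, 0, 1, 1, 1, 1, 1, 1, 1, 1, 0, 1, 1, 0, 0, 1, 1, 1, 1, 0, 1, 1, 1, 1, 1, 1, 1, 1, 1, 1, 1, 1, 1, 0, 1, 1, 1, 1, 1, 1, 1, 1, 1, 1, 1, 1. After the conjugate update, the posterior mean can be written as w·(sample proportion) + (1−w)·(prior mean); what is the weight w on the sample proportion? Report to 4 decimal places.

0.7588

The Beta prior is conjugate to a Binomial/Bernoulli likelihood; the update adds successes to α and failures to β.
Posterior mean = (α₀+k)/(α₀+β₀+n) = [n/(α₀+β₀+n)]·(k/n) + [(α₀+β₀)/(α₀+β₀+n)]·α₀/(α₀+β₀), so only n and the prior enter the weight.
The weight on the data is w = n/(α₀+β₀+n) = 56/(9.6+8.2+56) = 56/73.8 = 0.7588.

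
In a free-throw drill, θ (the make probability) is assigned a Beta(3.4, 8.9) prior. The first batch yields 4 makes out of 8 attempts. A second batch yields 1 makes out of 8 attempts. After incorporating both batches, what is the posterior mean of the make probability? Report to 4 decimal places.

The Beta prior is conjugate to a Binomial/Bernoulli likelihood; the update adds successes to α and failures to β.
After batch 1: Beta(3.4+4, 8.9+4) = Beta(7.4, 12.9).
After batch 2: Beta(7.4+1, 12.9+7) = Beta(8.4, 19.9).
Posterior mean = α/(α+β) = 8.4/28.3 = 0.2968.

0.2968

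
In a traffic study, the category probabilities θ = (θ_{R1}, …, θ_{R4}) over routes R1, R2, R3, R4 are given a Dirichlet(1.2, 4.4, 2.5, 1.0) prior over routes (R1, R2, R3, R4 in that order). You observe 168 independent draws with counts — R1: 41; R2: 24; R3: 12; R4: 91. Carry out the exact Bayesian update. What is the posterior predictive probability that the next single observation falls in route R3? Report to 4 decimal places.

The Dirichlet prior is conjugate to the Multinomial likelihood: each posterior αⱼ = prior αⱼ + observed count nⱼ.
Posterior concentration: (42.2, 28.4, 14.5, 92.0), total = 177.1.
P(next = R3 | data) = α_{R3}/Σα = 0.0819.

0.0819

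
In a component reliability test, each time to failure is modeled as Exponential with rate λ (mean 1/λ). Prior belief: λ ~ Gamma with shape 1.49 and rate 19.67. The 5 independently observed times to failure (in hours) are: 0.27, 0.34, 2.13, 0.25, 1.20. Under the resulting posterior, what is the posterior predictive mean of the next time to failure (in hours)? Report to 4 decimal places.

With a Gamma(shape α, rate β) prior on the exponential rate λ, the posterior after n observations with total T = Σxᵢ is Gamma(α+n, β+T).
Sum of observations T = 4.19 hours; n = 5.
Posterior: Gamma(1.49+5, 19.67+4.19) = Gamma(6.49, 23.86).
The predictive distribution for the next observation is Lomax; its mean is β/(α−1) = 23.86/5.49 = 4.3461.

4.3461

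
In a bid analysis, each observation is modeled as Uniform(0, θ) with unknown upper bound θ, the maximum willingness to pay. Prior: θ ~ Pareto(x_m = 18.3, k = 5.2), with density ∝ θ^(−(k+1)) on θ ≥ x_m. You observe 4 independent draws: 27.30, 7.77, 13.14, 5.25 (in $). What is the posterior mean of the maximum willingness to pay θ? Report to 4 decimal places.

30.6293

A Pareto(scale x_m, shape k) prior on the upper bound θ of Uniform(0, θ) is conjugate: posterior is Pareto(max(x_m, max xᵢ), k + n).
Sample maximum = 27.30; prior scale x_m = 18.3 → posterior scale = max = 27.30.
Posterior shape = 5.2 + 4 = 9.2.
E[θ|data] = k·x_m/(k−1) = 9.2·27.30/8.2 = 30.6293.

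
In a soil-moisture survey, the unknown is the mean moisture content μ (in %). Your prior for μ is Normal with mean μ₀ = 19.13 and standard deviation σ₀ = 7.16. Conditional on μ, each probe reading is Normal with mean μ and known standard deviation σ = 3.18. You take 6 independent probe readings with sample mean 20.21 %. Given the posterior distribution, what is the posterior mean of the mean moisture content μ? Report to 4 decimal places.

For Normal data with known variance σ², a Normal(μ₀, σ₀²) prior on μ is conjugate. Posterior precision = 1/σ₀² + n/σ²; posterior mean is the precision-weighted average of μ₀ and x̄.
n·x̄ = 6·20.21 = 121.26.
σ₀² = 7.16² = 51.2656, σ² = 3.18² = 10.1124; σ² + n·σ₀² = 10.1124 + 6·51.2656 = 317.706.
Posterior mean = (μ₀/σ₀² + n·x̄/σ²)/(1/σ₀² + n/σ²) = (σ²·μ₀ + σ₀²·n·x̄)/(σ² + n·σ₀²) = (10.1124·19.13 + 51.2656·121.26)/317.706 = 6409.916868/317.706 = 20.1756.

20.1756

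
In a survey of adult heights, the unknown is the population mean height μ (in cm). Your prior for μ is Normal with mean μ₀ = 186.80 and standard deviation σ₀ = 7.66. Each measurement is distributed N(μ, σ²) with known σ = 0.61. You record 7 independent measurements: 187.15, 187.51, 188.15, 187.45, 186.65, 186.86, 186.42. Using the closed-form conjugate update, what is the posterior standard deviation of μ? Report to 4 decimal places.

0.2305

For Normal data with known variance σ², a Normal(μ₀, σ₀²) prior on μ is conjugate. Posterior precision = 1/σ₀² + n/σ²; posterior mean is the precision-weighted average of μ₀ and x̄.
σ₀² = 7.66² = 58.6756, σ² = 0.61² = 0.3721; σ² + n·σ₀² = 0.3721 + 7·58.6756 = 411.1013.
Posterior precision = 1/σ₀² + n/σ² = 1/58.6756 + 7/0.3721 = (σ² + n·σ₀²)/(σ₀²σ²) = 411.1013/(58.6756·0.3721); posterior variance σₙ² = σ₀²σ²/(σ² + n·σ₀²) = 58.6756·0.3721/411.1013 = 0.053109.
Posterior SD = √σₙ² = √(58.6756·0.3721/411.1013) = 0.2305.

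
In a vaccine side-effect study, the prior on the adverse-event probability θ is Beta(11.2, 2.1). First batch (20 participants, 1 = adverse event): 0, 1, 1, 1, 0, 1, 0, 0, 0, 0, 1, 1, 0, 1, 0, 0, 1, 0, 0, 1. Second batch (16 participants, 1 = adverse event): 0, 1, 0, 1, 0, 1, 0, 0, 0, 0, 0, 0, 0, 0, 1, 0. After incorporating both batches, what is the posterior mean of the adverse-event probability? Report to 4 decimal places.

0.4909

The Beta prior is conjugate to a Binomial/Bernoulli likelihood; the update adds successes to α and failures to β.
After batch 1: Beta(11.2+9, 2.1+11) = Beta(20.2, 13.1).
After batch 2: Beta(20.2+4, 13.1+12) = Beta(24.2, 25.1).
Posterior mean = α/(α+β) = 24.2/49.3 = 0.4909.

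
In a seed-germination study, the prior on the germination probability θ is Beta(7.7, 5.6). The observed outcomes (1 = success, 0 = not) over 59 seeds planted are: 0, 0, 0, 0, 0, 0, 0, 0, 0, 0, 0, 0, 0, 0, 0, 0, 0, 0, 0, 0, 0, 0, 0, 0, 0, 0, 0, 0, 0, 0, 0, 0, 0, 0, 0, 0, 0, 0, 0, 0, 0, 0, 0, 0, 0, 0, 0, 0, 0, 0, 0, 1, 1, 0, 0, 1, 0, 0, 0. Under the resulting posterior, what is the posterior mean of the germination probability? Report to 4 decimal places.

The Beta prior is conjugate to a Binomial/Bernoulli likelihood; the update adds successes to α and failures to β.
Posterior: Beta(α+k, β+n−k) = Beta(7.7+3, 5.6+56) = Beta(10.7, 61.6).
Posterior mean = α/(α+β) = 10.7/72.3 = 0.1480.

0.1480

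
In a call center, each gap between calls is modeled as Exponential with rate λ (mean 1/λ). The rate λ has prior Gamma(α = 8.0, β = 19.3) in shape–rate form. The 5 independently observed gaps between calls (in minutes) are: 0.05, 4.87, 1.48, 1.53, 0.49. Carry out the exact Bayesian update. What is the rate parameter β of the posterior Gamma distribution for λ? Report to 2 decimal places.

With a Gamma(shape α, rate β) prior on the exponential rate λ, the posterior after n observations with total T = Σxᵢ is Gamma(α+n, β+T).
Sum of observations T = 8.42 minutes; n = 5.
Posterior: Gamma(8.0+5, 19.3+8.42) = Gamma(13.0, 27.72).
Posterior β = 27.72.

27.72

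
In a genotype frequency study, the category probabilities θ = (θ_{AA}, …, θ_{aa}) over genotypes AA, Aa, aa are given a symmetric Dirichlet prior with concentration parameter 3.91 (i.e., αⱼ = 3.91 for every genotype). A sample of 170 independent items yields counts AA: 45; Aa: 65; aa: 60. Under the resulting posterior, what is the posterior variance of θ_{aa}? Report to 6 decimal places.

The Dirichlet prior is conjugate to the Multinomial likelihood: each posterior αⱼ = prior αⱼ + observed count nⱼ.
Posterior concentration: (48.91, 68.91, 63.91), total = 181.73.
Var[θ_j] = α_j(Σα−α_j)/((Σα)²(Σα+1)) = 63.91·117.82/(181.73²·182.73) = 0.001248.

0.001248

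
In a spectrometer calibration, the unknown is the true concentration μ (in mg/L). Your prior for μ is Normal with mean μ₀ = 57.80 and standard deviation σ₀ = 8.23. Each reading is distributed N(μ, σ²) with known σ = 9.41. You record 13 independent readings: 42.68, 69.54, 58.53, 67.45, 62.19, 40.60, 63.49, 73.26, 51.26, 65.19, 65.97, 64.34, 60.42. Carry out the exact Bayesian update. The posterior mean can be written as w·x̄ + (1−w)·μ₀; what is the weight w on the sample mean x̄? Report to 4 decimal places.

For Normal data with known variance σ², a Normal(μ₀, σ₀²) prior on μ is conjugate. Posterior precision = 1/σ₀² + n/σ²; posterior mean is the precision-weighted average of μ₀ and x̄.
σ₀² = 8.23² = 67.7329, σ² = 9.41² = 88.5481. Prior precision 1/σ₀² = 1/67.7329; data precision n/σ² = 13/88.5481.
w = (n/σ²)/(1/σ₀² + n/σ²) = n·σ₀²/(σ² + n·σ₀²) = 13·67.7329/(88.5481 + 13·67.7329) = 880.5277/969.0758 = 0.9086.

0.9086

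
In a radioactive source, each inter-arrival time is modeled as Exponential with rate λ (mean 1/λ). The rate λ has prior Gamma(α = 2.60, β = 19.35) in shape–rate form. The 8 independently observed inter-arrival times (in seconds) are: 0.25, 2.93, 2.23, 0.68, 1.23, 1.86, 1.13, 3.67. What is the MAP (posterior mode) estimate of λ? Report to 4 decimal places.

With a Gamma(shape α, rate β) prior on the exponential rate λ, the posterior after n observations with total T = Σxᵢ is Gamma(α+n, β+T).
Sum of observations T = 13.98 seconds; n = 8.
Posterior: Gamma(2.60+8, 19.35+13.98) = Gamma(10.60, 33.33).
Mode = (α−1)/β = 0.2880.

0.2880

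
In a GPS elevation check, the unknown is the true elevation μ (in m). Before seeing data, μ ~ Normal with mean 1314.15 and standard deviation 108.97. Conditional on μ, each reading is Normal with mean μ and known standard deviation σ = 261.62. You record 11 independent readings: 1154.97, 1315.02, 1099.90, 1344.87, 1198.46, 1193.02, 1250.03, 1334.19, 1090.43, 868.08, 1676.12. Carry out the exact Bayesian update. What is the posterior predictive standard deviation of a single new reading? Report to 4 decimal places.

269.3100

For Normal data with known variance σ², a Normal(μ₀, σ₀²) prior on μ is conjugate. Posterior precision = 1/σ₀² + n/σ²; posterior mean is the precision-weighted average of μ₀ and x̄.
σ₀² = 108.97² = 11874.4609, σ² = 261.62² = 68445.0244; σ² + n·σ₀² = 68445.0244 + 11·11874.4609 = 199064.0943.
Posterior precision = 1/σ₀² + n/σ² = 1/11874.4609 + 11/68445.0244 = (σ² + n·σ₀²)/(σ₀²σ²) = 199064.0943/(11874.4609·68445.0244); posterior variance σₙ² = σ₀²σ²/(σ² + n·σ₀²) = 11874.4609·68445.0244/199064.0943 = 4082.844618.
Predictive variance for one new observation = σₙ² + σ² = 11874.4609·68445.0244/199064.0943 + 68445.0244 = σ²·(σ₀² + 199064.0943)/199064.0943 = 68445.0244·210938.5552/199064.0943 = 72527.869018; SD = √(68445.0244·210938.5552/199064.0943) = 269.3100.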